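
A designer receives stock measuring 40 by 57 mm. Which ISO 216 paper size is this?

Aspect ratio 57/40 ≈ 1.425 — close to the ISO √2 ≈ 1.414.
In the C-series (envelope sizes, between A and B): C9 = 40 × 57 mm.

C9 (40 × 57 mm)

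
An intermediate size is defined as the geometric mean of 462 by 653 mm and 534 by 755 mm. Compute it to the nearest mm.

497 × 702 mm

Short side: √(462 · 534) = √246708 ≈ 496.7 → 497 mm
Long side: √(653 · 755) = √493015 ≈ 702.2 → 702 mm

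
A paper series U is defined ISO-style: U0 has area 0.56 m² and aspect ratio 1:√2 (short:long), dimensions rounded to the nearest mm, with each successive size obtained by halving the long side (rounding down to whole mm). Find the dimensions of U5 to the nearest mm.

Let U0's short side be w mm. w · w√2 = 0.56 m² = 560,000 mm², so w ≈ 629.3 mm and w√2 ≈ 889.9 mm → U0 = 629 × 890 mm.
U1: ⌊890/2⌋ × 629 = 445 × 629 mm
U2: ⌊629/2⌋ × 445 = 314 × 445 mm
U3: ⌊445/2⌋ × 314 = 222 × 314 mm
U4: ⌊314/2⌋ × 222 = 157 × 222 mm
U5: ⌊222/2⌋ × 157 = 111 × 157 mm

111 × 157 mm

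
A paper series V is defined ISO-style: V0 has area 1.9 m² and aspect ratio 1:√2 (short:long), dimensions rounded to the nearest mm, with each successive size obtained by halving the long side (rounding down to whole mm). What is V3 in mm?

Let V0's short side be w mm. w · w√2 = 1.9 m² = 1,900,000 mm², so w ≈ 1159.1 mm and w√2 ≈ 1639.2 mm → V0 = 1159 × 1639 mm.
V1: ⌊1639/2⌋ × 1159 = 819 × 1159 mm
V2: ⌊1159/2⌋ × 819 = 579 × 819 mm
V3: ⌊819/2⌋ × 579 = 409 × 579 mm

409 × 579 mm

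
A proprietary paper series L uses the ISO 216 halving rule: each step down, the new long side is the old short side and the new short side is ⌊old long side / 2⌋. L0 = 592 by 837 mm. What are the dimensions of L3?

L1: ⌊837/2⌋ × 592 = 418 × 592 mm
L2: ⌊592/2⌋ × 418 = 296 × 418 mm
L3: ⌊418/2⌋ × 296 = 209 × 296 mm

209 × 296 mm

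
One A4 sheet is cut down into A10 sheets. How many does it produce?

A4 = 210 × 297 mm; A10 = 26 × 37 mm.
Each halving step doubles the count; 6 steps from A4 to A10.
2^6 = 64.

64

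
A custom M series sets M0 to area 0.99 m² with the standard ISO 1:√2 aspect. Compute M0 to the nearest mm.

837 × 1183 mm

Let the short side be w mm. Then w · w√2 = 0.99 m² = 990,000 mm².
w² = 990,000/√2, so w ≈ 836.7 mm; long side = w√2 ≈ 1183.2 mm.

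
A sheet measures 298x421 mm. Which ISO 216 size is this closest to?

A3 (297 × 420 mm)

Aspect ratio 421/298 ≈ 1.413 — close to the ISO √2 ≈ 1.414.
In the A-series (A0 area = 1 m²): A3 = 297 × 420 mm.
Off by 2 mm total — nearest standard size.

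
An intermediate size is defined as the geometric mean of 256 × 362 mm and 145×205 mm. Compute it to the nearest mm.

193 × 272 mm

Short side: √(256 · 145) = √37120 ≈ 192.7 → 193 mm
Long side: √(362 · 205) = √74210 ≈ 272.4 → 272 mm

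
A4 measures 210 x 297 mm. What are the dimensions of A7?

A5: ⌊297/2⌋ × 210 = 148 × 210 mm
A6: ⌊210/2⌋ × 148 = 105 × 148 mm
A7: ⌊148/2⌋ × 105 = 74 × 105 mm

74 × 105 mm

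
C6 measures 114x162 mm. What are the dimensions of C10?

28 × 40 mm

C7: ⌊162/2⌋ × 114 = 81 × 114 mm
C8: ⌊114/2⌋ × 81 = 57 × 81 mm
C9: ⌊81/2⌋ × 57 = 40 × 57 mm
C10: ⌊57/2⌋ × 40 = 28 × 40 mm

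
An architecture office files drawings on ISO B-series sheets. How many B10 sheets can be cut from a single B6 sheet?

Each ISO step halves the sheet: 1 × B6 → 2 × B7 → 4 × B8 → 8 × B9 → …
From B6 to B10 is 4 halving steps: 2^4 = 16.

16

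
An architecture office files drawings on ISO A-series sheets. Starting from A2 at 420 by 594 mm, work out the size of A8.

52 × 74 mm

A3: ⌊594/2⌋ × 420 = 297 × 420 mm
A4: ⌊420/2⌋ × 297 = 210 × 297 mm
A5: ⌊297/2⌋ × 210 = 148 × 210 mm
A6: ⌊210/2⌋ × 148 = 105 × 148 mm
A7: ⌊148/2⌋ × 105 = 74 × 105 mm
A8: ⌊105/2⌋ × 74 = 52 × 74 mm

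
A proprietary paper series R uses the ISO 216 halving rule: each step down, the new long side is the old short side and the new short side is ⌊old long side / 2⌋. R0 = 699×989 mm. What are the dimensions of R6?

R1 = 494 × 699 mm (from R0 by 1 halving).
R2: ⌊699/2⌋ × 494 = 349 × 494 mm
R3: ⌊494/2⌋ × 349 = 247 × 349 mm
R4: ⌊349/2⌋ × 247 = 174 × 247 mm
R5: ⌊247/2⌋ × 174 = 123 × 174 mm
R6: ⌊174/2⌋ × 123 = 87 × 123 mm

87 × 123 mm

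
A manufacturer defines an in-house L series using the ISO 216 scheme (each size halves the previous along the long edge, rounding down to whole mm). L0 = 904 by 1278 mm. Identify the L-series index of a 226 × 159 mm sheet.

L0: 904 × 1278 mm
L1: 639 × 904 mm
L2: 452 × 639 mm
L3: 319 × 452 mm
L4: 226 × 319 mm
L5: 159 × 226 mm
L6: 113 × 159 mm
→ matches L5.

L5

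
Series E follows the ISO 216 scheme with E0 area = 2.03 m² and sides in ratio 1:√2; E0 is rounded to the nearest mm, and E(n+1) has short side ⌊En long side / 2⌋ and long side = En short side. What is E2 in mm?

599 × 847 mm

Let E0's short side be w mm. w · w√2 = 2.03 m² = 2,030,000 mm², so w ≈ 1198.1 mm and w√2 ≈ 1694.4 mm → E0 = 1198 × 1694 mm.
E1: ⌊1694/2⌋ × 1198 = 847 × 1198 mm
E2: ⌊1198/2⌋ × 847 = 599 × 847 mm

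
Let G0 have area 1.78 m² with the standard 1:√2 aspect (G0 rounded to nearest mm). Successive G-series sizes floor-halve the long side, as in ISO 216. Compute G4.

280 × 396 mm

Let G0's short side be w mm. w · w√2 = 1.78 m² = 1,780,000 mm², so w ≈ 1121.9 mm and w√2 ≈ 1586.6 mm → G0 = 1122 × 1587 mm.
G1: ⌊1587/2⌋ × 1122 = 793 × 1122 mm
G2: ⌊1122/2⌋ × 793 = 561 × 793 mm
G3: ⌊793/2⌋ × 561 = 396 × 561 mm
G4: ⌊561/2⌋ × 396 = 280 × 396 mm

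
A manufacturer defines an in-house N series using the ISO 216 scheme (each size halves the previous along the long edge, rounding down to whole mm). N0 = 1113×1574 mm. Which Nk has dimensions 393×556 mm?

N3

N0: 1113 × 1574 mm
N1: 787 × 1113 mm
N2: 556 × 787 mm
N3: 393 × 556 mm
N4: 278 × 393 mm
→ matches N3.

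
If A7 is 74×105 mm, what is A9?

37 × 52 mm

A8: ⌊105/2⌋ × 74 = 52 × 74 mm
A9: ⌊74/2⌋ × 52 = 37 × 52 mm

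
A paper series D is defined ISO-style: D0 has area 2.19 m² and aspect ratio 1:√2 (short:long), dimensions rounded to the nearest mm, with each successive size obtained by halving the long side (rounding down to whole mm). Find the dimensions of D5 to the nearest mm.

Let D0's short side be w mm. w · w√2 = 2.19 m² = 2,190,000 mm², so w ≈ 1244.4 mm and w√2 ≈ 1759.9 mm → D0 = 1244 × 1760 mm.
D1: ⌊1760/2⌋ × 1244 = 880 × 1244 mm
D2: ⌊1244/2⌋ × 880 = 622 × 880 mm
D3: ⌊880/2⌋ × 622 = 440 × 622 mm
D4: ⌊622/2⌋ × 440 = 311 × 440 mm
D5: ⌊440/2⌋ × 311 = 220 × 311 mm

220 × 311 mm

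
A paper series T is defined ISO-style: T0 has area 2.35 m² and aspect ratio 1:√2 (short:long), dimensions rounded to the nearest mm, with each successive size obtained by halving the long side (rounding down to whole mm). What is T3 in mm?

Let T0's short side be w mm. w · w√2 = 2.35 m² = 2,350,000 mm², so w ≈ 1289.1 mm and w√2 ≈ 1823.0 mm → T0 = 1289 × 1823 mm.
T1: ⌊1823/2⌋ × 1289 = 911 × 1289 mm
T2: ⌊1289/2⌋ × 911 = 644 × 911 mm
T3: ⌊911/2⌋ × 644 = 455 × 644 mm

455 × 644 mm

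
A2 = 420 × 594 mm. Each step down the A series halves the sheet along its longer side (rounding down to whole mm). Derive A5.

148 × 210 mm

A3: ⌊594/2⌋ × 420 = 297 × 420 mm
A4: ⌊420/2⌋ × 297 = 210 × 297 mm
A5: ⌊297/2⌋ × 210 = 148 × 210 mm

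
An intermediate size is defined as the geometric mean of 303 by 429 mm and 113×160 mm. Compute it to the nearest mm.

185 × 262 mm

Short side: √(303 · 113) = √34239 ≈ 185.0 → 185 mm
Long side: √(429 · 160) = √68640 ≈ 262.0 → 262 mm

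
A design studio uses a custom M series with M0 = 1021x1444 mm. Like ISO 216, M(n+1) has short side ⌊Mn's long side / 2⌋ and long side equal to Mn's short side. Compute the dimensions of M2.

510 × 722 mm

M1: ⌊1444/2⌋ × 1021 = 722 × 1021 mm
M2: ⌊1021/2⌋ × 722 = 510 × 722 mm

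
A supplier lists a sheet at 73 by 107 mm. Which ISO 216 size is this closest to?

Aspect ratio 107/73 ≈ 1.466 (ISO target is √2 ≈ 1.414).
In the A-series (A0 area = 1 m²): A7 = 74 × 105 mm.
Off by 3 mm total — nearest standard size.

A7 (74 × 105 mm)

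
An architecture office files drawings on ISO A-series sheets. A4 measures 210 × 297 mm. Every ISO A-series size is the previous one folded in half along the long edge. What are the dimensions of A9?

A5: ⌊297/2⌋ × 210 = 148 × 210 mm
A6: ⌊210/2⌋ × 148 = 105 × 148 mm
A7: ⌊148/2⌋ × 105 = 74 × 105 mm
A8: ⌊105/2⌋ × 74 = 52 × 74 mm
A9: ⌊74/2⌋ × 52 = 37 × 52 mm

37 × 52 mm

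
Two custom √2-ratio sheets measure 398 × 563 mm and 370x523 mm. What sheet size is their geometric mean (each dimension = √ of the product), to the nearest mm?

384 × 543 mm

Short side: √(398 · 370) = √147260 ≈ 383.7 → 384 mm
Long side: √(563 · 523) = √294449 ≈ 542.6 → 543 mm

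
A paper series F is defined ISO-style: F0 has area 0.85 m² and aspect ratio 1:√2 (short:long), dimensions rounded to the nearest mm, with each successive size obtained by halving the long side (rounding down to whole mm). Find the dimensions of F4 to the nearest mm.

193 × 274 mm

Let F0's short side be w mm. w · w√2 = 0.85 m² = 850,000 mm², so w ≈ 775.3 mm and w√2 ≈ 1096.4 mm → F0 = 775 × 1096 mm.
F1: ⌊1096/2⌋ × 775 = 548 × 775 mm
F2: ⌊775/2⌋ × 548 = 387 × 548 mm
F3: ⌊548/2⌋ × 387 = 274 × 387 mm
F4: ⌊387/2⌋ × 274 = 193 × 274 mm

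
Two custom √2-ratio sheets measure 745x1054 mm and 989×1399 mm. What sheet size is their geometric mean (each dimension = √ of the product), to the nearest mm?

Short side: √(745 · 989) = √736805 ≈ 858.4 → 858 mm
Long side: √(1054 · 1399) = √1474546 ≈ 1214.3 → 1214 mm

858 × 1214 mm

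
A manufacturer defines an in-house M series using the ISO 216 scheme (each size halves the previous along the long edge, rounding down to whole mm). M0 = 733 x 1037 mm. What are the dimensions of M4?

183 × 259 mm

M1 = 518 × 733 mm (from M0 by 1 halving).
M2: ⌊733/2⌋ × 518 = 366 × 518 mm
M3: ⌊518/2⌋ × 366 = 259 × 366 mm
M4: ⌊366/2⌋ × 259 = 183 × 259 mm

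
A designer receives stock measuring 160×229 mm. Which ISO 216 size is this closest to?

Aspect ratio 229/160 ≈ 1.431 (ISO target is √2 ≈ 1.414).
In the C-series (envelope sizes, between A and B): C5 = 162 × 229 mm.
Off by 2 mm total — nearest standard size.

C5 (162 × 229 mm)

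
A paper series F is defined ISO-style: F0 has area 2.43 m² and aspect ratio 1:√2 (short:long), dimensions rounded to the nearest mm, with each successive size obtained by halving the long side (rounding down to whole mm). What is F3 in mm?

Let F0's short side be w mm. w · w√2 = 2.43 m² = 2,430,000 mm², so w ≈ 1310.8 mm and w√2 ≈ 1853.8 mm → F0 = 1311 × 1854 mm.
F1: ⌊1854/2⌋ × 1311 = 927 × 1311 mm
F2: ⌊1311/2⌋ × 927 = 655 × 927 mm
F3: ⌊927/2⌋ × 655 = 463 × 655 mm

463 × 655 mm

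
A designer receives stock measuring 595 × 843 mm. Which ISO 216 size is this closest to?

A1 (594 × 841 mm)

Aspect ratio 843/595 ≈ 1.417 — close to the ISO √2 ≈ 1.414.
In the A-series (A0 area = 1 m²): A1 = 594 × 841 mm.
Off by 3 mm total — nearest standard size.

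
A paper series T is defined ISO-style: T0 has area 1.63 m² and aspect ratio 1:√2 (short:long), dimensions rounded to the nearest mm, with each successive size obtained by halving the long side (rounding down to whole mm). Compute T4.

268 × 379 mm

Let T0's short side be w mm. w · w√2 = 1.63 m² = 1,630,000 mm², so w ≈ 1073.6 mm and w√2 ≈ 1518.3 mm → T0 = 1074 × 1518 mm.
T1: ⌊1518/2⌋ × 1074 = 759 × 1074 mm
T2: ⌊1074/2⌋ × 759 = 537 × 759 mm
T3: ⌊759/2⌋ × 537 = 379 × 537 mm
T4: ⌊537/2⌋ × 379 = 268 × 379 mm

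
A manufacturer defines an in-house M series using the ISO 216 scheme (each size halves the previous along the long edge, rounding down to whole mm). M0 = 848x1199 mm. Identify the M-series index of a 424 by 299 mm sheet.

M3

M0: 848 × 1199 mm
M1: 599 × 848 mm
M2: 424 × 599 mm
M3: 299 × 424 mm
M4: 212 × 299 mm
→ matches M3.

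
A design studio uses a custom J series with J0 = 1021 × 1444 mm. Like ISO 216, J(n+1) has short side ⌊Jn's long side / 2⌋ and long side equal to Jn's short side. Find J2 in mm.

J1: ⌊1444/2⌋ × 1021 = 722 × 1021 mm
J2: ⌊1021/2⌋ × 722 = 510 × 722 mm

510 × 722 mm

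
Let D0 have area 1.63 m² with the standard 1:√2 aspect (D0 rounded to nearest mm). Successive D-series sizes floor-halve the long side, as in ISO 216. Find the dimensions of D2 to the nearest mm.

Let D0's short side be w mm. w · w√2 = 1.63 m² = 1,630,000 mm², so w ≈ 1073.6 mm and w√2 ≈ 1518.3 mm → D0 = 1074 × 1518 mm.
D1: ⌊1518/2⌋ × 1074 = 759 × 1074 mm
D2: ⌊1074/2⌋ × 759 = 537 × 759 mm

537 × 759 mm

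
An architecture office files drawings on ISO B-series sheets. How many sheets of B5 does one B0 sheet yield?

Each ISO step halves the sheet: 1 × B0 → 2 × B1 → 4 × B2 → 8 × B3 → …
From B0 to B5 is 5 halving steps: 2^5 = 32.

32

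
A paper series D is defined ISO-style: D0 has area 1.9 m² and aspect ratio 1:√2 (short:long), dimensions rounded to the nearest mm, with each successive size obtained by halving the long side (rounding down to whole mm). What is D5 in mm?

204 × 289 mm

Let D0's short side be w mm. w · w√2 = 1.9 m² = 1,900,000 mm², so w ≈ 1159.1 mm and w√2 ≈ 1639.2 mm → D0 = 1159 × 1639 mm.
D1: ⌊1639/2⌋ × 1159 = 819 × 1159 mm
D2: ⌊1159/2⌋ × 819 = 579 × 819 mm
D3: ⌊819/2⌋ × 579 = 409 × 579 mm
D4: ⌊579/2⌋ × 409 = 289 × 409 mm
D5: ⌊409/2⌋ × 289 = 204 × 289 mm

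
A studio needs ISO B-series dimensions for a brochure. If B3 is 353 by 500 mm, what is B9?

B4: ⌊500/2⌋ × 353 = 250 × 353 mm
B5: ⌊353/2⌋ × 250 = 176 × 250 mm
B6: ⌊250/2⌋ × 176 = 125 × 176 mm
B7: ⌊176/2⌋ × 125 = 88 × 125 mm
B8: ⌊125/2⌋ × 88 = 62 × 88 mm
B9: ⌊88/2⌋ × 62 = 44 × 62 mm

44 × 62 mm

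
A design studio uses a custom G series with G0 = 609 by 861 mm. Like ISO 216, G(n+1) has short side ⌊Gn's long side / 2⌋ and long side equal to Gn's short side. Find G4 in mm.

152 × 215 mm

G1: ⌊861/2⌋ × 609 = 430 × 609 mm
G2: ⌊609/2⌋ × 430 = 304 × 430 mm
G3: ⌊430/2⌋ × 304 = 215 × 304 mm
G4: ⌊304/2⌋ × 215 = 152 × 215 mm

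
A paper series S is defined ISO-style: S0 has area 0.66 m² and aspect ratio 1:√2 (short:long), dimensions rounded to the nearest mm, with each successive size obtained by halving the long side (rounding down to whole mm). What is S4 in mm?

170 × 241 mm

Let S0's short side be w mm. w · w√2 = 0.66 m² = 660,000 mm², so w ≈ 683.1 mm and w√2 ≈ 966.1 mm → S0 = 683 × 966 mm.
S1: ⌊966/2⌋ × 683 = 483 × 683 mm
S2: ⌊683/2⌋ × 483 = 341 × 483 mm
S3: ⌊483/2⌋ × 341 = 241 × 341 mm
S4: ⌊341/2⌋ × 241 = 170 × 241 mm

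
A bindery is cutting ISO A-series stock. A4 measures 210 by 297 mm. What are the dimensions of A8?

A5: ⌊297/2⌋ × 210 = 148 × 210 mm
A6: ⌊210/2⌋ × 148 = 105 × 148 mm
A7: ⌊148/2⌋ × 105 = 74 × 105 mm
A8: ⌊105/2⌋ × 74 = 52 × 74 mm

52 × 74 mm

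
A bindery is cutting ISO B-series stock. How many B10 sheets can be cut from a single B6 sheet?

Each ISO step halves the sheet: 1 × B6 → 2 × B7 → 4 × B8 → 8 × B9 → …
From B6 to B10 is 4 halving steps: 2^4 = 16.

16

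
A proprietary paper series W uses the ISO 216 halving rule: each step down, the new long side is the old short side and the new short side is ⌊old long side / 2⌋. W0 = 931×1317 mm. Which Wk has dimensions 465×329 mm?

W0: 931 × 1317 mm
W1: 658 × 931 mm
W2: 465 × 658 mm
W3: 329 × 465 mm
W4: 232 × 329 mm
→ matches W3.

W3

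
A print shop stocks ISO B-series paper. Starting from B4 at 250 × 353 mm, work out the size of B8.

62 × 88 mm

B5: ⌊353/2⌋ × 250 = 176 × 250 mm
B6: ⌊250/2⌋ × 176 = 125 × 176 mm
B7: ⌊176/2⌋ × 125 = 88 × 125 mm
B8: ⌊125/2⌋ × 88 = 62 × 88 mm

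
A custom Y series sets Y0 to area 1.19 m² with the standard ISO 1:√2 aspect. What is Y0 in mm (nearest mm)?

917 × 1297 mm

Let the short side be w mm. Then w · w√2 = 1.19 m² = 1,190,000 mm².
w² = 1,190,000/√2, so w ≈ 917.3 mm; long side = w√2 ≈ 1297.3 mm.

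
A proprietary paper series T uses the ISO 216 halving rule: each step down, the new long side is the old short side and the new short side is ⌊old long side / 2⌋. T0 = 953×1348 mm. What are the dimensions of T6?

T1: ⌊1348/2⌋ × 953 = 674 × 953 mm
T2: ⌊953/2⌋ × 674 = 476 × 674 mm
T3: ⌊674/2⌋ × 476 = 337 × 476 mm
T4: ⌊476/2⌋ × 337 = 238 × 337 mm
T5: ⌊337/2⌋ × 238 = 168 × 238 mm
T6: ⌊238/2⌋ × 168 = 119 × 168 mm

119 × 168 mm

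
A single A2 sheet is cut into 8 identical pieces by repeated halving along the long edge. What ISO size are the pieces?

A5

8 = 2^3, so 3 halving steps.
A2 → A3 → … → A5 after 3 steps.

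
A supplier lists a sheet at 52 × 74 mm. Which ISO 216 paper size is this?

Aspect ratio 74/52 ≈ 1.423 — close to the ISO √2 ≈ 1.414.
In the A-series (A0 area = 1 m²): A8 = 52 × 74 mm.

A8 (52 × 74 mm)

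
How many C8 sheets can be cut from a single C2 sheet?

Each ISO step halves the sheet: 1 × C2 → 2 × C3 → 4 × C4 → 8 × C5 → …
From C2 to C8 is 6 halving steps: 2^6 = 64.

64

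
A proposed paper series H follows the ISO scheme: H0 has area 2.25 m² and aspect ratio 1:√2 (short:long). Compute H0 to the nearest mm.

Let the short side be w mm. Then w · w√2 = 2.25 m² = 2,250,000 mm².
w² = 2,250,000/√2, so w ≈ 1261.3 mm; long side = w√2 ≈ 1783.8 mm.

1261 × 1784 mm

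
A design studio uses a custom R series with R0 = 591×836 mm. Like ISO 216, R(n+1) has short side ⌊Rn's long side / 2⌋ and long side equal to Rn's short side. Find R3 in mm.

R1: ⌊836/2⌋ × 591 = 418 × 591 mm
R2: ⌊591/2⌋ × 418 = 295 × 418 mm
R3: ⌊418/2⌋ × 295 = 209 × 295 mm

209 × 295 mm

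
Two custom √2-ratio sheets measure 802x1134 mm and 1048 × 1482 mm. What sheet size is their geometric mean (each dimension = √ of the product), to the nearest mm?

917 × 1296 mm

Short side: √(802 · 1048) = √840496 ≈ 916.8 → 917 mm
Long side: √(1134 · 1482) = √1680588 ≈ 1296.4 → 1296 mm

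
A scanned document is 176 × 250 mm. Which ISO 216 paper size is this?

Aspect ratio 250/176 ≈ 1.420 — close to the ISO √2 ≈ 1.414.
In the B-series (B0 = 1000 × 1414 mm): B5 = 176 × 250 mm.

B5 (176 × 250 mm)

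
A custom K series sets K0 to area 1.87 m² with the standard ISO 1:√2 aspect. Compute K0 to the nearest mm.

1150 × 1626 mm

Let the short side be w mm. Then w · w√2 = 1.87 m² = 1,870,000 mm².
w² = 1,870,000/√2, so w ≈ 1149.9 mm; long side = w√2 ≈ 1626.2 mm.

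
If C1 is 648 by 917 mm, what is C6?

114 × 162 mm

C2: ⌊917/2⌋ × 648 = 458 × 648 mm
C3: ⌊648/2⌋ × 458 = 324 × 458 mm
C4: ⌊458/2⌋ × 324 = 229 × 324 mm
C5: ⌊324/2⌋ × 229 = 162 × 229 mm
C6: ⌊229/2⌋ × 162 = 114 × 162 mm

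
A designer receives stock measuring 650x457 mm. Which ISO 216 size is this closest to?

C2 (458 × 648 mm)

Aspect ratio 650/457 ≈ 1.422 — close to the ISO √2 ≈ 1.414.
In the C-series (envelope sizes, between A and B): C2 = 458 × 648 mm.
Off by 3 mm total — nearest standard size.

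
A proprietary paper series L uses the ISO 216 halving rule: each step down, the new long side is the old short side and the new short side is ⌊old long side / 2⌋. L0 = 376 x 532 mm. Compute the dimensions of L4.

L1: ⌊532/2⌋ × 376 = 266 × 376 mm
L2: ⌊376/2⌋ × 266 = 188 × 266 mm
L3: ⌊266/2⌋ × 188 = 133 × 188 mm
L4: ⌊188/2⌋ × 133 = 94 × 133 mm

94 × 133 mm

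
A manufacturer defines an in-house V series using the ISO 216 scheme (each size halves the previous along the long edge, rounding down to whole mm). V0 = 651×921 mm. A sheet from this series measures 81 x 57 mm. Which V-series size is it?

V0: 651 × 921 mm
V1: 460 × 651 mm
V2: 325 × 460 mm
V3: 230 × 325 mm
V4: 162 × 230 mm
V5: 115 × 162 mm
V6: 81 × 115 mm
V7: 57 × 81 mm
V8: 40 × 57 mm
→ matches V7.

V7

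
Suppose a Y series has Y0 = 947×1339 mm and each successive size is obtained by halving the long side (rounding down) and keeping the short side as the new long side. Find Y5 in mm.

Y1: ⌊1339/2⌋ × 947 = 669 × 947 mm
Y2: ⌊947/2⌋ × 669 = 473 × 669 mm
Y3: ⌊669/2⌋ × 473 = 334 × 473 mm
Y4: ⌊473/2⌋ × 334 = 236 × 334 mm
Y5: ⌊334/2⌋ × 236 = 167 × 236 mm

167 × 236 mm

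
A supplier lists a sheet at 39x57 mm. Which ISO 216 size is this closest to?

C9 (40 × 57 mm)

Aspect ratio 57/39 ≈ 1.462 (ISO target is √2 ≈ 1.414).
In the C-series (envelope sizes, between A and B): C9 = 40 × 57 mm.
Off by 1 mm total — nearest standard size.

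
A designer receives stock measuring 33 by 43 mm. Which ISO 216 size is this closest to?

Aspect ratio 43/33 ≈ 1.303 (ISO target is √2 ≈ 1.414).
In the B-series (B0 = 1000 × 1414 mm): B10 = 31 × 44 mm.
Off by 3 mm total — nearest standard size.

B10 (31 × 44 mm)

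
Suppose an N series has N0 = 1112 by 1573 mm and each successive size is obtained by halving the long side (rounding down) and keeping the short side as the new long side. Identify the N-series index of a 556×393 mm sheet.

N3

N0: 1112 × 1573 mm
N1: 786 × 1112 mm
N2: 556 × 786 mm
N3: 393 × 556 mm
N4: 278 × 393 mm
→ matches N3.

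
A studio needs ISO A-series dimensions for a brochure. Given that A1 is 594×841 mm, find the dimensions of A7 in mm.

A2: ⌊841/2⌋ × 594 = 420 × 594 mm
A3: ⌊594/2⌋ × 420 = 297 × 420 mm
A4: ⌊420/2⌋ × 297 = 210 × 297 mm
A5: ⌊297/2⌋ × 210 = 148 × 210 mm
A6: ⌊210/2⌋ × 148 = 105 × 148 mm
A7: ⌊148/2⌋ × 105 = 74 × 105 mm

74 × 105 mm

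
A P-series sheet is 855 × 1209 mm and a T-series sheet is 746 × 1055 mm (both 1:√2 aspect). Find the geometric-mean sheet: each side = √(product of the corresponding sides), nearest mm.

Short side: √(855 · 746) = √637830 ≈ 798.6 → 799 mm
Long side: √(1209 · 1055) = √1275495 ≈ 1129.4 → 1129 mm

799 × 1129 mm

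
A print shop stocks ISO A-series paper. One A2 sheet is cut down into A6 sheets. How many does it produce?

16

Each ISO step halves the sheet: 1 × A2 → 2 × A3 → 4 × A4 → 8 × A5 → …
From A2 to A6 is 4 halving steps: 2^4 = 16.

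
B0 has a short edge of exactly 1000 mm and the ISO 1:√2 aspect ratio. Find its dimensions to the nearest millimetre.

Short side = 1000 mm; long side = 1000√2 ≈ 1414.2 mm.

1000 × 1414 mm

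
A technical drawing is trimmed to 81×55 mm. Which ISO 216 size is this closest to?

C8 (57 × 81 mm)

Aspect ratio 81/55 ≈ 1.473 (ISO target is √2 ≈ 1.414).
In the C-series (envelope sizes, between A and B): C8 = 57 × 81 mm.
Off by 2 mm total — nearest standard size.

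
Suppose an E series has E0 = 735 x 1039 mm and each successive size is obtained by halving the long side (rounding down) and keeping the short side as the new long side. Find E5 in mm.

E1: ⌊1039/2⌋ × 735 = 519 × 735 mm
E2: ⌊735/2⌋ × 519 = 367 × 519 mm
E3: ⌊519/2⌋ × 367 = 259 × 367 mm
E4: ⌊367/2⌋ × 259 = 183 × 259 mm
E5: ⌊259/2⌋ × 183 = 129 × 183 mm

129 × 183 mm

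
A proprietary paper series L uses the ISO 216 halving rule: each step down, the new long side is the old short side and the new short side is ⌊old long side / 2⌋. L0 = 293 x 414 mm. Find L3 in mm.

L1: ⌊414/2⌋ × 293 = 207 × 293 mm
L2: ⌊293/2⌋ × 207 = 146 × 207 mm
L3: ⌊207/2⌋ × 146 = 103 × 146 mm

103 × 146 mm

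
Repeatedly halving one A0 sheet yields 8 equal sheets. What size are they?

A3

8 = 2^3, so 3 halving steps.
A0 → A1 → … → A3 after 3 steps.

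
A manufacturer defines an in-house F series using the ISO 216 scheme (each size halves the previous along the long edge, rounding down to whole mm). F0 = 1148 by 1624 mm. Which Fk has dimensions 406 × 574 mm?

F0: 1148 × 1624 mm
F1: 812 × 1148 mm
F2: 574 × 812 mm
F3: 406 × 574 mm
F4: 287 × 406 mm
→ matches F3.

F3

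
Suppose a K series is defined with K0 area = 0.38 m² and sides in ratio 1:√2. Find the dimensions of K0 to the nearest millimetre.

518 × 733 mm

Let the short side be w mm. Then w · w√2 = 0.38 m² = 380,000 mm².
w² = 380,000/√2, so w ≈ 518.4 mm; long side = w√2 ≈ 733.1 mm.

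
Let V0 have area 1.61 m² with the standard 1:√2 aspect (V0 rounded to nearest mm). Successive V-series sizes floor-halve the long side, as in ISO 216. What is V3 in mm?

377 × 533 mm

Let V0's short side be w mm. w · w√2 = 1.61 m² = 1,610,000 mm², so w ≈ 1067.0 mm and w√2 ≈ 1508.9 mm → V0 = 1067 × 1509 mm.
V1: ⌊1509/2⌋ × 1067 = 754 × 1067 mm
V2: ⌊1067/2⌋ × 754 = 533 × 754 mm
V3: ⌊754/2⌋ × 533 = 377 × 533 mm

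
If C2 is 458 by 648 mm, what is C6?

114 × 162 mm

C3: ⌊648/2⌋ × 458 = 324 × 458 mm
C4: ⌊458/2⌋ × 324 = 229 × 324 mm
C5: ⌊324/2⌋ × 229 = 162 × 229 mm
C6: ⌊229/2⌋ × 162 = 114 × 162 mm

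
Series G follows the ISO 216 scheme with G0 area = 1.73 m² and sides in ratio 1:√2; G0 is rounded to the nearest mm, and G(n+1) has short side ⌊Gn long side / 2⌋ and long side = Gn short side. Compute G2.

553 × 782 mm

Let G0's short side be w mm. w · w√2 = 1.73 m² = 1,730,000 mm², so w ≈ 1106.0 mm and w√2 ≈ 1564.2 mm → G0 = 1106 × 1564 mm.
G1: ⌊1564/2⌋ × 1106 = 782 × 1106 mm
G2: ⌊1106/2⌋ × 782 = 553 × 782 mm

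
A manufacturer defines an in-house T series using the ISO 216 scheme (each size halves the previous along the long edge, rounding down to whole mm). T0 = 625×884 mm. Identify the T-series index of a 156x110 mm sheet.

T0: 625 × 884 mm
T1: 442 × 625 mm
T2: 312 × 442 mm
T3: 221 × 312 mm
T4: 156 × 221 mm
T5: 110 × 156 mm
T6: 78 × 110 mm
→ matches T5.

T5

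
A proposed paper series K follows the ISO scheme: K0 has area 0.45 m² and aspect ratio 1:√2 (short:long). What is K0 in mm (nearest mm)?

Let the short side be w mm. Then w · w√2 = 0.45 m² = 450,000 mm².
w² = 450,000/√2, so w ≈ 564.1 mm; long side = w√2 ≈ 797.7 mm.

564 × 798 mm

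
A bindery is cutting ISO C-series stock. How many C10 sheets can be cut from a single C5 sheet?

32

Each ISO step halves the sheet: 1 × C5 → 2 × C6 → 4 × C7 → 8 × C8 → …
From C5 to C10 is 5 halving steps: 2^5 = 32.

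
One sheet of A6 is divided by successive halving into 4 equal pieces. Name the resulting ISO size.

4 = 2^2, so 2 halving steps.
A6 → A7 → … → A8 after 2 steps.

A8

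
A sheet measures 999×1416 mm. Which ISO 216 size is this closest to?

Aspect ratio 1416/999 ≈ 1.417 — close to the ISO √2 ≈ 1.414.
In the B-series (B0 = 1000 × 1414 mm): B0 = 1000 × 1414 mm.
Off by 3 mm total — nearest standard size.

B0 (1000 × 1414 mm)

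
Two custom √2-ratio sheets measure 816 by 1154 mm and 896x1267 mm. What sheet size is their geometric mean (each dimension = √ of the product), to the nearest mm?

855 × 1209 mm

Short side: √(816 · 896) = √731136 ≈ 855.1 → 855 mm
Long side: √(1154 · 1267) = √1462118 ≈ 1209.2 → 1209 mm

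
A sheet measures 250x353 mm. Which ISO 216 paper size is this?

B4 (250 × 353 mm)

Aspect ratio 353/250 ≈ 1.412 — close to the ISO √2 ≈ 1.414.
In the B-series (B0 = 1000 × 1414 mm): B4 = 250 × 353 mm.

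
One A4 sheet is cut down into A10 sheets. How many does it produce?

64

Each ISO step halves the sheet: 1 × A4 → 2 × A5 → 4 × A6 → 8 × A7 → …
From A4 to A10 is 6 halving steps: 2^6 = 64.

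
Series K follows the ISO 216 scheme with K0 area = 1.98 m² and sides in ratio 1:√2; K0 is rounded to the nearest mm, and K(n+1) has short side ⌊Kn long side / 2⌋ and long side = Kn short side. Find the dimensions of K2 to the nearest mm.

Let K0's short side be w mm. w · w√2 = 1.98 m² = 1,980,000 mm², so w ≈ 1183.2 mm and w√2 ≈ 1673.4 mm → K0 = 1183 × 1673 mm.
K1: ⌊1673/2⌋ × 1183 = 836 × 1183 mm
K2: ⌊1183/2⌋ × 836 = 591 × 836 mm

591 × 836 mm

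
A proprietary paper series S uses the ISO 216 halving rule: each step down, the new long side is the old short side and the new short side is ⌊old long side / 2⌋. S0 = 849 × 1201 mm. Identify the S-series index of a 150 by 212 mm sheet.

S0: 849 × 1201 mm
S1: 600 × 849 mm
S2: 424 × 600 mm
S3: 300 × 424 mm
S4: 212 × 300 mm
S5: 150 × 212 mm
S6: 106 × 150 mm
→ matches S5.

S5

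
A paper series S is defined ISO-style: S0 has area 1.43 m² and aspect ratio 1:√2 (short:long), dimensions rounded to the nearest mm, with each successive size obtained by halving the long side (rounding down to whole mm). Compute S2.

503 × 711 mm

Let S0's short side be w mm. w · w√2 = 1.43 m² = 1,430,000 mm², so w ≈ 1005.6 mm and w√2 ≈ 1422.1 mm → S0 = 1006 × 1422 mm.
S1: ⌊1422/2⌋ × 1006 = 711 × 1006 mm
S2: ⌊1006/2⌋ × 711 = 503 × 711 mm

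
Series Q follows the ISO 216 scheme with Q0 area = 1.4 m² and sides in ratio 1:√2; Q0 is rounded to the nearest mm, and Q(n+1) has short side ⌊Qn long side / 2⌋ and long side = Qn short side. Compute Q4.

248 × 351 mm

Let Q0's short side be w mm. w · w√2 = 1.4 m² = 1,400,000 mm², so w ≈ 995.0 mm and w√2 ≈ 1407.1 mm → Q0 = 995 × 1407 mm.
Q1: ⌊1407/2⌋ × 995 = 703 × 995 mm
Q2: ⌊995/2⌋ × 703 = 497 × 703 mm
Q3: ⌊703/2⌋ × 497 = 351 × 497 mm
Q4: ⌊497/2⌋ × 351 = 248 × 351 mm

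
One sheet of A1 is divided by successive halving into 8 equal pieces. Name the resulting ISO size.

A4

8 = 2^3, so 3 halving steps.
A1 → A2 → … → A4 after 3 steps.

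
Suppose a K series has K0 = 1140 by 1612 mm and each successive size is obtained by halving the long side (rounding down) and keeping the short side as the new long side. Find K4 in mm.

285 × 403 mm

K1: ⌊1612/2⌋ × 1140 = 806 × 1140 mm
K2: ⌊1140/2⌋ × 806 = 570 × 806 mm
K3: ⌊806/2⌋ × 570 = 403 × 570 mm
K4: ⌊570/2⌋ × 403 = 285 × 403 mm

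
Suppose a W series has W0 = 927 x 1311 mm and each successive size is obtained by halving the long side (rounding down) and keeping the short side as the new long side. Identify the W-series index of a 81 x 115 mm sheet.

W7

W0: 927 × 1311 mm
W1: 655 × 927 mm
W2: 463 × 655 mm
W3: 327 × 463 mm
W4: 231 × 327 mm
W5: 163 × 231 mm
W6: 115 × 163 mm
W7: 81 × 115 mm
W8: 57 × 81 mm
→ matches W7.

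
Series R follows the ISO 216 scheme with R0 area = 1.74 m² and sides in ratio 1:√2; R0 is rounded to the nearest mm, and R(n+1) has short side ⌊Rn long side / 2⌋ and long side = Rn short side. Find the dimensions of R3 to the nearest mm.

392 × 554 mm

Let R0's short side be w mm. w · w√2 = 1.74 m² = 1,740,000 mm², so w ≈ 1109.2 mm and w√2 ≈ 1568.7 mm → R0 = 1109 × 1569 mm.
R1: ⌊1569/2⌋ × 1109 = 784 × 1109 mm
R2: ⌊1109/2⌋ × 784 = 554 × 784 mm
R3: ⌊784/2⌋ × 554 = 392 × 554 mm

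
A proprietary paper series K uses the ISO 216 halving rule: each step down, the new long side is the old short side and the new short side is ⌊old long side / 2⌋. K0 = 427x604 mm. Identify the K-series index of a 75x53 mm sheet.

K6

K0: 427 × 604 mm
K1: 302 × 427 mm
K2: 213 × 302 mm
K3: 151 × 213 mm
K4: 106 × 151 mm
K5: 75 × 106 mm
K6: 53 × 75 mm
K7: 37 × 53 mm
→ matches K6.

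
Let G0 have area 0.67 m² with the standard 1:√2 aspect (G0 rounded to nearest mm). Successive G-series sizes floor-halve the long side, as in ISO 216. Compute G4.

172 × 243 mm

Let G0's short side be w mm. w · w√2 = 0.67 m² = 670,000 mm², so w ≈ 688.3 mm and w√2 ≈ 973.4 mm → G0 = 688 × 973 mm.
G1: ⌊973/2⌋ × 688 = 486 × 688 mm
G2: ⌊688/2⌋ × 486 = 344 × 486 mm
G3: ⌊486/2⌋ × 344 = 243 × 344 mm
G4: ⌊344/2⌋ × 243 = 172 × 243 mm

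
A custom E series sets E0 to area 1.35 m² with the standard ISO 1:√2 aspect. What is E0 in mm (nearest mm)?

977 × 1382 mm

Let the short side be w mm. Then w · w√2 = 1.35 m² = 1,350,000 mm².
w² = 1,350,000/√2, so w ≈ 977.0 mm; long side = w√2 ≈ 1381.7 mm.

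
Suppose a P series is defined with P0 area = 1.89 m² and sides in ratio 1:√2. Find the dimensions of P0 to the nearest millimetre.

Let the short side be w mm. Then w · w√2 = 1.89 m² = 1,890,000 mm².
w² = 1,890,000/√2, so w ≈ 1156.0 mm; long side = w√2 ≈ 1634.9 mm.

1156 × 1635 mm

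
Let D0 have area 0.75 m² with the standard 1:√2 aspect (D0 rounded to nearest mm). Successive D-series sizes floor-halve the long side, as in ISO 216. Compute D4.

182 × 257 mm

Let D0's short side be w mm. w · w√2 = 0.75 m² = 750,000 mm², so w ≈ 728.2 mm and w√2 ≈ 1029.9 mm → D0 = 728 × 1030 mm.
D1: ⌊1030/2⌋ × 728 = 515 × 728 mm
D2: ⌊728/2⌋ × 515 = 364 × 515 mm
D3: ⌊515/2⌋ × 364 = 257 × 364 mm
D4: ⌊364/2⌋ × 257 = 182 × 257 mm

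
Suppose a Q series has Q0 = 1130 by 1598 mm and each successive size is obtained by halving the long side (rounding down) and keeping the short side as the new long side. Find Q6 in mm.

141 × 199 mm

Q1: ⌊1598/2⌋ × 1130 = 799 × 1130 mm
Q2: ⌊1130/2⌋ × 799 = 565 × 799 mm
Q3: ⌊799/2⌋ × 565 = 399 × 565 mm
Q4: ⌊565/2⌋ × 399 = 282 × 399 mm
Q5: ⌊399/2⌋ × 282 = 199 × 282 mm
Q6: ⌊282/2⌋ × 199 = 141 × 199 mm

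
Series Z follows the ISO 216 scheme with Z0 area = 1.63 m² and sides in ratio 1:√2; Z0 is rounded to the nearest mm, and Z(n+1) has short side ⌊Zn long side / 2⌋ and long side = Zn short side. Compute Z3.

379 × 537 mm

Let Z0's short side be w mm. w · w√2 = 1.63 m² = 1,630,000 mm², so w ≈ 1073.6 mm and w√2 ≈ 1518.3 mm → Z0 = 1074 × 1518 mm.
Z1: ⌊1518/2⌋ × 1074 = 759 × 1074 mm
Z2: ⌊1074/2⌋ × 759 = 537 × 759 mm
Z3: ⌊759/2⌋ × 537 = 379 × 537 mm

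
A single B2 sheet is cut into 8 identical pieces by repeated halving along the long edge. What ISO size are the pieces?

8 = 2^3, so 3 halving steps.
B2 → B3 → … → B5 after 3 steps.

B5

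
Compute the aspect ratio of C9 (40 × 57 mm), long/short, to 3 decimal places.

1.425

57 / 40 = 1.425
ISO 216 targets √2 ≈ 1.414; the +0.011 deviation is from mm rounding.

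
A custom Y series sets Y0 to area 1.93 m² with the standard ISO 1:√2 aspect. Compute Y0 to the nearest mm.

1168 × 1652 mm

Let the short side be w mm. Then w · w√2 = 1.93 m² = 1,930,000 mm².
w² = 1,930,000/√2, so w ≈ 1168.2 mm; long side = w√2 ≈ 1652.1 mm.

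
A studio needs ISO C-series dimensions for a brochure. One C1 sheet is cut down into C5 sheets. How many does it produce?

16

Each ISO step halves the sheet: 1 × C1 → 2 × C2 → 4 × C3 → 8 × C4 → …
From C1 to C5 is 4 halving steps: 2^4 = 16.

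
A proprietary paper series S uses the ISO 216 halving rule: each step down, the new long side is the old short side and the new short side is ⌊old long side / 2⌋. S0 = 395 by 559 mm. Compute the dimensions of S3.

139 × 197 mm

S1: ⌊559/2⌋ × 395 = 279 × 395 mm
S2: ⌊395/2⌋ × 279 = 197 × 279 mm
S3: ⌊279/2⌋ × 197 = 139 × 197 mm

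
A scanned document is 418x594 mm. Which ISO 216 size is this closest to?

A2 (420 × 594 mm)

Aspect ratio 594/418 ≈ 1.421 — close to the ISO √2 ≈ 1.414.
In the A-series (A0 area = 1 m²): A2 = 420 × 594 mm.
Off by 2 mm total — nearest standard size.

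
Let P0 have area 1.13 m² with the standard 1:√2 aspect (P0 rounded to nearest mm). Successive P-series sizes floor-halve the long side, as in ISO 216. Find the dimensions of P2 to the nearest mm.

447 × 632 mm

Let P0's short side be w mm. w · w√2 = 1.13 m² = 1,130,000 mm², so w ≈ 893.9 mm and w√2 ≈ 1264.1 mm → P0 = 894 × 1264 mm.
P1: ⌊1264/2⌋ × 894 = 632 × 894 mm
P2: ⌊894/2⌋ × 632 = 447 × 632 mm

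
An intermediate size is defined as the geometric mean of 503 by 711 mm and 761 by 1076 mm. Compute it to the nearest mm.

Short side: √(503 · 761) = √382783 ≈ 618.7 → 619 mm
Long side: √(711 · 1076) = √765036 ≈ 874.7 → 875 mm

619 × 875 mm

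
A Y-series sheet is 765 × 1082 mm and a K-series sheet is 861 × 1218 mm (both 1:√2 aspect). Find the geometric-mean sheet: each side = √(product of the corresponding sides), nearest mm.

812 × 1148 mm

Short side: √(765 · 861) = √658665 ≈ 811.6 → 812 mm
Long side: √(1082 · 1218) = √1317876 ≈ 1148.0 → 1148 mm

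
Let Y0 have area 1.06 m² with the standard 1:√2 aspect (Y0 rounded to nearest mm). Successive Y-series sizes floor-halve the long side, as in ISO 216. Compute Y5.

153 × 216 mm

Let Y0's short side be w mm. w · w√2 = 1.06 m² = 1,060,000 mm², so w ≈ 865.8 mm and w√2 ≈ 1224.4 mm → Y0 = 866 × 1224 mm.
Y1: ⌊1224/2⌋ × 866 = 612 × 866 mm
Y2: ⌊866/2⌋ × 612 = 433 × 612 mm
Y3: ⌊612/2⌋ × 433 = 306 × 433 mm
Y4: ⌊433/2⌋ × 306 = 216 × 306 mm
Y5: ⌊306/2⌋ × 216 = 153 × 216 mm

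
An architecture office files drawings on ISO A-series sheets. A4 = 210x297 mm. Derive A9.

A5: ⌊297/2⌋ × 210 = 148 × 210 mm
A6: ⌊210/2⌋ × 148 = 105 × 148 mm
A7: ⌊148/2⌋ × 105 = 74 × 105 mm
A8: ⌊105/2⌋ × 74 = 52 × 74 mm
A9: ⌊74/2⌋ × 52 = 37 × 52 mm

37 × 52 mm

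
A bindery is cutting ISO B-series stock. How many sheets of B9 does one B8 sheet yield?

Each ISO step halves the sheet: 1 × B8 → 2 × B9
From B8 to B9 is 1 halving step: 2^1 = 2.

2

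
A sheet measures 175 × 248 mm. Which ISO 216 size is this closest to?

B5 (176 × 250 mm)

Aspect ratio 248/175 ≈ 1.417 — close to the ISO √2 ≈ 1.414.
In the B-series (B0 = 1000 × 1414 mm): B5 = 176 × 250 mm.
Off by 3 mm total — nearest standard size.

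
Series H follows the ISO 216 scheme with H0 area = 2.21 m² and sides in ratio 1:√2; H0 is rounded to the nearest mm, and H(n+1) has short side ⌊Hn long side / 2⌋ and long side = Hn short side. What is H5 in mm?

Let H0's short side be w mm. w · w√2 = 2.21 m² = 2,210,000 mm², so w ≈ 1250.1 mm and w√2 ≈ 1767.9 mm → H0 = 1250 × 1768 mm.
H1: ⌊1768/2⌋ × 1250 = 884 × 1250 mm
H2: ⌊1250/2⌋ × 884 = 625 × 884 mm
H3: ⌊884/2⌋ × 625 = 442 × 625 mm
H4: ⌊625/2⌋ × 442 = 312 × 442 mm
H5: ⌊442/2⌋ × 312 = 221 × 312 mm

221 × 312 mm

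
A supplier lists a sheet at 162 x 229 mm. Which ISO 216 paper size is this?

Aspect ratio 229/162 ≈ 1.414 — close to the ISO √2 ≈ 1.414.
In the C-series (envelope sizes, between A and B): C5 = 162 × 229 mm.

C5 (162 × 229 mm)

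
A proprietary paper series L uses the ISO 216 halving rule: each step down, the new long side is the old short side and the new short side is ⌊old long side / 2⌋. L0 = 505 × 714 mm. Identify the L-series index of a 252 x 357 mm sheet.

L2

L0: 505 × 714 mm
L1: 357 × 505 mm
L2: 252 × 357 mm
L3: 178 × 252 mm
→ matches L2.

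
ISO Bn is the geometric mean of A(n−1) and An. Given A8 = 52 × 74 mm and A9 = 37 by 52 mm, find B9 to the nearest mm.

Short side: √(52 · 37) = √1924 ≈ 43.9 → 44 mm
Long side: √(74 · 52) = √3848 ≈ 62.0 → 62 mm

44 × 62 mm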